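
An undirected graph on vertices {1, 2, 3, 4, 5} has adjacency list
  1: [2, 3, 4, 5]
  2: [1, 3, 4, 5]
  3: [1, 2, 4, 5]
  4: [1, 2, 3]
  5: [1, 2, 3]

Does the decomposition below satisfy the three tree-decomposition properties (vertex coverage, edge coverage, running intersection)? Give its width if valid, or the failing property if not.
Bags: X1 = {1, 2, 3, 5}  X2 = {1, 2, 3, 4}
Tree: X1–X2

Yes; width 3.

Checking the three conditions: (i) the bags cover all of {1, 2, 3, 4, 5}; (ii) for each edge, some bag contains both endpoints; (iii) the bags containing any fixed vertex form a subtree. All hold, so the decomposition is valid with width 4 − 1 = 3.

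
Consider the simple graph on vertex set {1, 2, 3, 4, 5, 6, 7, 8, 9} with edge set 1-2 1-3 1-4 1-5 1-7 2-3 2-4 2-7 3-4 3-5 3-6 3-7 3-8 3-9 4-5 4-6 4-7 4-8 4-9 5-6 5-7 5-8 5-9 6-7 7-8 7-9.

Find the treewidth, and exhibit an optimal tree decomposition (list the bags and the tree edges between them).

Treewidth 4.
Bags: B1 = {3, 4, 5, 6, 7}  B2 = {1, 3, 4, 5, 7}  B3 = {1, 2, 3, 4, 7}  B4 = {3, 4, 5, 7, 9}  B5 = {3, 4, 5, 7, 8}
Tree: B1–B2, B2–B3, B1–B4, B4–B5

Every bag has size at most 5, so the width is 5 − 1 = 4 and tw(G) ≤ 4. For the lower bound, the 5 vertices {1, 2, 3, 4, 7} are pairwise adjacent, and any tree decomposition puts a clique entirely inside one bag — forcing width ≥ 4. Combining the bounds, tw(G) = 4.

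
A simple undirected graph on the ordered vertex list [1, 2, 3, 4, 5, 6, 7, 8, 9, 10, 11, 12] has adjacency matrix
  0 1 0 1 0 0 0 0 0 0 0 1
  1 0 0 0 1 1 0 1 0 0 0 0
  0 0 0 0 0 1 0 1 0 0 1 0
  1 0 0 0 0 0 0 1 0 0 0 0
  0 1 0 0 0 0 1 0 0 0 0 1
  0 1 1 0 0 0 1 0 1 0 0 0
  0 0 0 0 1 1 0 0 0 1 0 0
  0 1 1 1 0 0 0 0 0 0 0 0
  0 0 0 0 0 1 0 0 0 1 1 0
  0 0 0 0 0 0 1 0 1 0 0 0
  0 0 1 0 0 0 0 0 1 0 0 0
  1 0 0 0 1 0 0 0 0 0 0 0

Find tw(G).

3

A width-3 tree decomposition is:
Bags: B1 = {1, 4, 5, 12}  B2 = {1, 2, 4, 5}  B3 = {2, 4, 5, 8}  B4 = {2, 5, 7, 8}  B5 = {2, 6, 7, 8}  B6 = {3, 6, 7, 8}  B7 = {3, 6, 7, 10}  B8 = {3, 6, 9, 10}  B9 = {3, 9, 10, 11}
Tree: B1–B2, B2–B3, B3–B4, B4–B5, B5–B6, B6–B7, B7–B8, B8–B9
The largest bag has 4 vertices, giving width 3; this decomposition certifies tw(G) ≤ 3. For the lower bound: the 4 vertex sets {1,4,12}, {5}, {2}, {3,6,7,8} are disjoint, each induces a connected subgraph, and every pair is joined by at least one edge of G. Contracting each set to a single vertex therefore yields K_{4} as a minor, and since treewidth is minor-monotone, tw(G) ≥ tw(K_{4}) = 3. Hence tw(G) = 3 exactly.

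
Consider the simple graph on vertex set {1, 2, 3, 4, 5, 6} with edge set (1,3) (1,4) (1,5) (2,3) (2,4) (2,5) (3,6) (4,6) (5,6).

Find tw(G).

3

A width-3 tree decomposition is:
Bags: B1 = {2, 3, 4, 5}  B2 = {3, 4, 5, 6}  B3 = {1, 3, 4, 5}
Tree: B1–B2, B2–B3
The largest bag has 4 vertices, giving width 3; this decomposition certifies tw(G) ≤ 3. For the lower bound: the 4 vertex sets {2,5}, {4,6}, {3}, {1} are disjoint, each induces a connected subgraph, and every pair is joined by at least one edge of G. Contracting each set to a single vertex therefore yields K_{4} as a minor, and since treewidth is minor-monotone, tw(G) ≥ tw(K_{4}) = 3. The upper and lower bounds meet at 3, so that is the treewidth.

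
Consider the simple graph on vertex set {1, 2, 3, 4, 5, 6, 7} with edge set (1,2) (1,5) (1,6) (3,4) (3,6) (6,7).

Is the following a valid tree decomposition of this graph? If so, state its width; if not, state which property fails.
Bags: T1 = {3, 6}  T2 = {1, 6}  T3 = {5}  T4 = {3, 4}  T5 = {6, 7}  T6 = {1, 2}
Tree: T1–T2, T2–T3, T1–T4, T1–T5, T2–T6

A tree decomposition must satisfy three properties: every vertex lies in some bag; for every edge, both endpoints lie together in some bag; and for every vertex, the bags containing it form a connected subtree. Here edge (1,5) lies in no bag, so the decomposition is invalid.

No — edge (1,5) lies in no bag.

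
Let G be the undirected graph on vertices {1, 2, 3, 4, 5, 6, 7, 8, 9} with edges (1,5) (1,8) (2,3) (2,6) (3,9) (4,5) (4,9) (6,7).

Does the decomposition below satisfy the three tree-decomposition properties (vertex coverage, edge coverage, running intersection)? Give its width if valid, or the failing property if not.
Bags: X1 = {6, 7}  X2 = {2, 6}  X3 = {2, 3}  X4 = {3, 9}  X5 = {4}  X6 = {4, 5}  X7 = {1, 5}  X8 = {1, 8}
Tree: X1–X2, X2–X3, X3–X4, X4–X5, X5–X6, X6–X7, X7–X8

A tree decomposition must satisfy three properties: every vertex lies in some bag; for every edge, both endpoints lie together in some bag; and for every vertex, the bags containing it form a connected subtree. Here edge (9,4) lies in no bag, so the decomposition is invalid.

No — edge (9,4) lies in no bag.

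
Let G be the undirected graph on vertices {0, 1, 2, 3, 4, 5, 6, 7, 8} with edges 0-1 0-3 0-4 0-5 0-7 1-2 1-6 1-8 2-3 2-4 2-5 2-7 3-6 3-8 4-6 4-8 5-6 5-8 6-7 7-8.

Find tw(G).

4

A width-4 tree decomposition is:
Bags: B1 = {0, 2, 5, 6, 8}  B2 = {0, 2, 4, 6, 8}  B3 = {0, 2, 3, 6, 8}  B4 = {0, 2, 6, 7, 8}  B5 = {0, 1, 2, 6, 8}
Tree: B1–B2, B2–B3, B3–B4, B4–B5
Every bag has size at most 5, so the width is 5 − 1 = 4 and tw(G) ≤ 4. For the lower bound: the 5 vertex sets {5,8}, {0,4}, {3,6}, {2}, {7} are disjoint, each induces a connected subgraph, and every pair is joined by at least one edge of G. Contracting each set to a single vertex therefore yields K_{5} as a minor, and since treewidth is minor-monotone, tw(G) ≥ tw(K_{5}) = 4. Therefore the treewidth is 4.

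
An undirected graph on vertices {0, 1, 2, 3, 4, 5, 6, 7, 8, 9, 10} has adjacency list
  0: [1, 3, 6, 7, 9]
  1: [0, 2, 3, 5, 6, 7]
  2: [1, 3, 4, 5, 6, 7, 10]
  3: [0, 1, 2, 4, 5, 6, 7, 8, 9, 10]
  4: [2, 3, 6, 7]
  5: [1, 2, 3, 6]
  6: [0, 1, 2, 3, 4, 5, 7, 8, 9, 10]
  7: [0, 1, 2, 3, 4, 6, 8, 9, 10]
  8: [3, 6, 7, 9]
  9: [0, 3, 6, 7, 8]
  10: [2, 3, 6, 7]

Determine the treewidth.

A width-4 tree decomposition is:
Bags: B1 = {1, 2, 3, 6, 7}  B2 = {2, 3, 4, 6, 7}  B3 = {0, 1, 3, 6, 7}  B4 = {2, 3, 6, 7, 10}  B5 = {0, 3, 6, 7, 9}  B6 = {1, 2, 3, 5, 6}  B7 = {3, 6, 7, 8, 9}
Tree: B1–B2, B1–B3, B2–B4, B3–B5, B1–B6, B5–B7
The largest bag has 5 vertices, giving width 4; this decomposition certifies tw(G) ≤ 4. Conversely, {1, 2, 3, 5, 6} is a clique of size 5, and the vertices of any clique must share a bag in every tree decomposition; so some bag has ≥ 5 vertices and tw(G) ≥ 4. The upper and lower bounds meet at 4, so that is the treewidth.

4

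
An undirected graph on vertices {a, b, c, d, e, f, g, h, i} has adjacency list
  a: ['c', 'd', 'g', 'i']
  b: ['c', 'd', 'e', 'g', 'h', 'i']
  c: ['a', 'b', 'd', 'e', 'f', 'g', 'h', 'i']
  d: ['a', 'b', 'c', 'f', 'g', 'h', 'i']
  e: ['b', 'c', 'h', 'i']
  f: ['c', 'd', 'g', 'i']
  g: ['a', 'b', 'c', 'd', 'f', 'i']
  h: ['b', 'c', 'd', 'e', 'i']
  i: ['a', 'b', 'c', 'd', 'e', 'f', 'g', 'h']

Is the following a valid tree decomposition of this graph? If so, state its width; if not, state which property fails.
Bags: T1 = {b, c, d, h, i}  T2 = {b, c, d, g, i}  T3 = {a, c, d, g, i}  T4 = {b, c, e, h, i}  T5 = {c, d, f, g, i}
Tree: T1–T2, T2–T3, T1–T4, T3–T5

Checking the three conditions: (i) the bags cover all of {a, b, c, d, e, f, g, h, i}; (ii) for each edge, some bag contains both endpoints; (iii) the bags containing any fixed vertex form a subtree. All hold, so the decomposition is valid with width 5 − 1 = 4.

Yes; width 4.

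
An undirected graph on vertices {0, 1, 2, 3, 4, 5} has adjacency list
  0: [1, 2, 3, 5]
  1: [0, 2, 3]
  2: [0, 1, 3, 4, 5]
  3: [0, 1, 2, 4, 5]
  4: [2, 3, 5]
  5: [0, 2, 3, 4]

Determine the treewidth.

3

A width-3 tree decomposition is:
Bags: B1 = {2, 3, 4, 5}  B2 = {0, 2, 3, 5}  B3 = {0, 1, 2, 3}
Tree: B1–B2, B2–B3
The largest bag has 4 vertices, giving width 3; this decomposition certifies tw(G) ≤ 3. On the other hand G contains the 4-clique {0, 1, 2, 3}. A clique must lie in a single bag of any decomposition, so no decomposition can have width below 3. Hence tw(G) = 3 exactly.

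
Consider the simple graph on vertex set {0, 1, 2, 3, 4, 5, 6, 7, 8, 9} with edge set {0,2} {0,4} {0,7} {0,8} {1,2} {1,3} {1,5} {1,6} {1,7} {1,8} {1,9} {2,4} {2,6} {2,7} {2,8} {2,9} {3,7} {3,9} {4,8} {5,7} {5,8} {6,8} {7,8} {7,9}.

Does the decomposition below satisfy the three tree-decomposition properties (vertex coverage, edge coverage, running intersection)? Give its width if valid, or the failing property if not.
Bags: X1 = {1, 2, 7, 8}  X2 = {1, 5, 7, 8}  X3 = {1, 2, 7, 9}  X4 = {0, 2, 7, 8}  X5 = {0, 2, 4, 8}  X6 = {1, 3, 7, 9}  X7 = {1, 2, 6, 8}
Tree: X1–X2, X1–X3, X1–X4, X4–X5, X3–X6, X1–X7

Checking the three conditions: (i) the bags cover all of {0, 1, 2, 3, 4, 5, 6, 7, 8, 9}; (ii) for each edge, some bag contains both endpoints; (iii) the bags containing any fixed vertex form a subtree. All hold, so the decomposition is valid with width 4 − 1 = 3.

Yes; width 3.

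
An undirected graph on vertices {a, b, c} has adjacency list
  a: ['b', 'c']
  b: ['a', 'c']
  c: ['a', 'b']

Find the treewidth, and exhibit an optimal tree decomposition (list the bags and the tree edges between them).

Treewidth 2.
One optimal decomposition is:
Bags: B1 = {a, b, c}
Tree: (single bag)

With just one bag of size 3, the width is 3 − 1 = 2, so tw(G) ≤ 2. Conversely, {a, b, c} is a clique of size 3, and the vertices of any clique must share a bag in every tree decomposition; so some bag has ≥ 3 vertices and tw(G) ≥ 2. Hence tw(G) = 2 exactly.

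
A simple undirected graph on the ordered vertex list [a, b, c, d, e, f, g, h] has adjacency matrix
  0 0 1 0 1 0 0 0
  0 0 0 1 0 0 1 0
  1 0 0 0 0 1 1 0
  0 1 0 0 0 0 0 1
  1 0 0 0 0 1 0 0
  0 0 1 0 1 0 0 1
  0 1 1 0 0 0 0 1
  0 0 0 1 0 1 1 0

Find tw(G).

2

A width-2 tree decomposition is:
Bags: B1 = {a, c, e}  B2 = {c, e, f}  B3 = {c, f, g}  B4 = {f, g, h}  B5 = {b, g, h}  B6 = {b, d, h}
Tree: B1–B2, B2–B3, B3–B4, B4–B5, B5–B6
Each bag holds 3 vertices, so the decomposition has width 2, which upper-bounds the treewidth. For the lower bound, G contains the cycle a–e–f–c–a, so G is not a forest; only forests have treewidth ≤ 1, hence tw(G) ≥ 2. Combining the bounds, tw(G) = 2.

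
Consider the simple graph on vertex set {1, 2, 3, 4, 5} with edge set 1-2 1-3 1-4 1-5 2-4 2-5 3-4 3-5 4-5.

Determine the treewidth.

A width-3 tree decomposition is:
Bags: B1 = {1, 3, 4, 5}  B2 = {1, 2, 4, 5}
Tree: B1–B2
Every bag has size at most 4, so the width is 4 − 1 = 3 and tw(G) ≤ 3. For the lower bound, the 4 vertices {1, 2, 4, 5} are pairwise adjacent, and any tree decomposition puts a clique entirely inside one bag — forcing width ≥ 3. Therefore the treewidth is 3.

3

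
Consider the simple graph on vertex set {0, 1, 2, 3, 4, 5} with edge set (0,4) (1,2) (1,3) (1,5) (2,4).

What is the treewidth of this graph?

1

A width-1 tree decomposition is:
Bags: B1 = {1, 5}  B2 = {1, 2}  B3 = {1, 3}  B4 = {2, 4}  B5 = {0, 4}
Tree: B1–B2, B1–B3, B2–B4, B4–B5
The largest bag has 2 vertices, giving width 1; this decomposition certifies tw(G) ≤ 1. G has an edge, so its treewidth is at least 1. Hence tw(G) = 1 exactly.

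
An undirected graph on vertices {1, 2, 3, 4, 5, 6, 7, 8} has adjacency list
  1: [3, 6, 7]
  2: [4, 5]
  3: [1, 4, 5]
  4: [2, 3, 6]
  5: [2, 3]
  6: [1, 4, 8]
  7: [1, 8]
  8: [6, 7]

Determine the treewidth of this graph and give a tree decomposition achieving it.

Each bag holds 3 vertices, so the decomposition has width 2, which upper-bounds the treewidth. Since 2–5–3–4–2 is a cycle in G, G is not acyclic. Forests are exactly the graphs of treewidth ≤ 1, so tw(G) ≥ 2. Combining the bounds, tw(G) = 2.

Treewidth 2.
Bags: B1 = {2, 4, 5}  B2 = {3, 4, 5}  B3 = {3, 4, 6}  B4 = {1, 3, 6}  B5 = {1, 6, 8}  B6 = {1, 7, 8}
Tree: B1–B2, B2–B3, B3–B4, B4–B5, B5–B6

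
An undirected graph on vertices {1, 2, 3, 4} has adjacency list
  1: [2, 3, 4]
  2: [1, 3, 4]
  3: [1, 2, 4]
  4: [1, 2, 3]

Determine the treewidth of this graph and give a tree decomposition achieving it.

Treewidth 3.
One such decomposition:
Bags: B1 = {1, 2, 3, 4}
Tree: (single bag)

A single bag containing all 4 vertices is trivially a valid decomposition of width 3. Conversely, {1, 2, 3, 4} is a clique of size 4, and the vertices of any clique must share a bag in every tree decomposition; so some bag has ≥ 4 vertices and tw(G) ≥ 3. Combining the bounds, tw(G) = 3.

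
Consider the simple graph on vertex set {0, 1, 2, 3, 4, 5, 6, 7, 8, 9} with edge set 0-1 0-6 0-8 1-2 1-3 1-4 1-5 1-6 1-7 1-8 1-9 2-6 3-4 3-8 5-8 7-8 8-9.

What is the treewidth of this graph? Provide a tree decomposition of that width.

Every bag has size at most 3, so the width is 3 − 1 = 2 and tw(G) ≤ 2. For the lower bound, the 3 vertices {0, 1, 8} are pairwise adjacent, and any tree decomposition puts a clique entirely inside one bag — forcing width ≥ 2. Combining the bounds, tw(G) = 2.

Treewidth 2.
One optimal decomposition is:
Bags: B1 = {1, 7, 8}  B2 = {1, 3, 8}  B3 = {1, 8, 9}  B4 = {1, 5, 8}  B5 = {0, 1, 8}  B6 = {0, 1, 6}  B7 = {1, 2, 6}  B8 = {1, 3, 4}
Tree: B1–B2, B2–B3, B2–B4, B3–B5, B5–B6, B6–B7, B2–B8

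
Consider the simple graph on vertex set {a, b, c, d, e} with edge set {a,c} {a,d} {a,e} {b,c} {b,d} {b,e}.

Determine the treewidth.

A width-2 tree decomposition is:
Bags: B1 = {a, b, d}  B2 = {a, b, c}  B3 = {a, b, e}
Tree: B1–B2, B2–B3
Every bag has size at most 3, so the width is 3 − 1 = 2 and tw(G) ≤ 2. For the lower bound, G contains the cycle d–a–c–b–d, so G is not a forest; only forests have treewidth ≤ 1, hence tw(G) ≥ 2. Hence tw(G) = 2 exactly.

2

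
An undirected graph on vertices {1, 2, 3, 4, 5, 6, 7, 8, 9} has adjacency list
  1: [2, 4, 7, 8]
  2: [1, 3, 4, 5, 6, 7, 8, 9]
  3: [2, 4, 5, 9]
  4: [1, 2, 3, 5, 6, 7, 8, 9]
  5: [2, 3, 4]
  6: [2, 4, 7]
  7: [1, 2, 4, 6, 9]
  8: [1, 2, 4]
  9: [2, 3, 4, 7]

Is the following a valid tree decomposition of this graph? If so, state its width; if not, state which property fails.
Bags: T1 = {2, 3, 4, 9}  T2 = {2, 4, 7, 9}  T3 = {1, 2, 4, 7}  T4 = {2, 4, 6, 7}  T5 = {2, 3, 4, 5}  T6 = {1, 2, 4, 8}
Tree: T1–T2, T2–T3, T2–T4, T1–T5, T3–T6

Yes; width 3.

Vertex coverage: the bags together contain {1, 2, 3, 4, 5, 6, 7, 8, 9}, the full vertex set. Edge coverage: each edge of G has both endpoints in at least one bag. Running intersection: for every vertex, the bags containing it form a connected subtree. All three properties hold, so this is a valid tree decomposition of width max|bag| − 1 = 3, and hence tw(G) ≤ 3.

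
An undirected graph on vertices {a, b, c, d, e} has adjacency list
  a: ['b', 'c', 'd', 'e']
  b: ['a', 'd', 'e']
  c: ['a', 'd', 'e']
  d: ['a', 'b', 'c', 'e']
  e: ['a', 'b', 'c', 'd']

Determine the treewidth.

A width-3 tree decomposition is:
Bags: B1 = {a, c, d, e}  B2 = {a, b, d, e}
Tree: B1–B2
The largest bag has 4 vertices, giving width 3; this decomposition certifies tw(G) ≤ 3. Conversely, {a, c, d, e} is a clique of size 4, and the vertices of any clique must share a bag in every tree decomposition; so some bag has ≥ 4 vertices and tw(G) ≥ 3. Therefore the treewidth is 3.

3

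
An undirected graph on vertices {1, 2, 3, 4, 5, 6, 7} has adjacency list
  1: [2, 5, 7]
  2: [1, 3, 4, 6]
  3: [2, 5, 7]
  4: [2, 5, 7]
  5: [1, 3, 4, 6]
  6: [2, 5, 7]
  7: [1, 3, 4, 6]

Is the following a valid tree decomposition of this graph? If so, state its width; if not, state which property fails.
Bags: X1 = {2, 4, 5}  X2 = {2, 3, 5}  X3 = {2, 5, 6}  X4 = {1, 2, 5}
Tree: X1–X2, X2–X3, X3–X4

A tree decomposition must satisfy three properties: every vertex lies in some bag; for every edge, both endpoints lie together in some bag; and for every vertex, the bags containing it form a connected subtree. Here vertex 7 appears in no bag, so the decomposition is invalid.

No — vertex 7 appears in no bag.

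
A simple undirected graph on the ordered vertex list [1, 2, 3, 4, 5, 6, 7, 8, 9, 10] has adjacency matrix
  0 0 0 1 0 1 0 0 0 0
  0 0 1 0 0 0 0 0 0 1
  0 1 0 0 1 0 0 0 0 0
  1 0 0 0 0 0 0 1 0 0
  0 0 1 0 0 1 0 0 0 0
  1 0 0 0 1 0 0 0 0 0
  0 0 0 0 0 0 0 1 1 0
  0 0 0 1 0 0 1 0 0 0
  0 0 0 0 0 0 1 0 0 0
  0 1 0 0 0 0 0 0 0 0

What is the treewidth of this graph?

1

A width-1 tree decomposition is:
Bags: B1 = {7, 9}  B2 = {7, 8}  B3 = {4, 8}  B4 = {1, 4}  B5 = {1, 6}  B6 = {5, 6}  B7 = {3, 5}  B8 = {2, 3}  B9 = {2, 10}
Tree: B1–B2, B2–B3, B3–B4, B4–B5, B5–B6, B6–B7, B7–B8, B8–B9
The largest bag has 2 vertices, giving width 1; this decomposition certifies tw(G) ≤ 1. Any graph with an edge has treewidth ≥ 1, and G has the edge 9–7. Hence tw(G) = 1 exactly.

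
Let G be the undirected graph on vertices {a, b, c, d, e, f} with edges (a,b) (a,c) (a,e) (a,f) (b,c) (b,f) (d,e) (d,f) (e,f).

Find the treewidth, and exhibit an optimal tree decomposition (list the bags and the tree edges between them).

Every bag has size at most 3, so the width is 3 − 1 = 2 and tw(G) ≤ 2. Conversely, {a, b, c} is a clique of size 3, and the vertices of any clique must share a bag in every tree decomposition; so some bag has ≥ 3 vertices and tw(G) ≥ 2. Therefore the treewidth is 2.

Treewidth 2.
Bags: B1 = {a, b, f}  B2 = {a, e, f}  B3 = {d, e, f}  B4 = {a, b, c}
Tree: B1–B2, B2–B3, B1–B4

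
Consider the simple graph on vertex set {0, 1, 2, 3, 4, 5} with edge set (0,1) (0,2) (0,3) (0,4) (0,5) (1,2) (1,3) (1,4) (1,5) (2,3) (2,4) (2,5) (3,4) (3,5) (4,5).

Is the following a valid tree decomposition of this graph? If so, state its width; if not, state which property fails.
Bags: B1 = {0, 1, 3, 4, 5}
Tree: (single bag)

A tree decomposition must satisfy three properties: every vertex lies in some bag; for every edge, both endpoints lie together in some bag; and for every vertex, the bags containing it form a connected subtree. Here vertex 2 appears in no bag, so the decomposition is invalid.

No — vertex 2 appears in no bag.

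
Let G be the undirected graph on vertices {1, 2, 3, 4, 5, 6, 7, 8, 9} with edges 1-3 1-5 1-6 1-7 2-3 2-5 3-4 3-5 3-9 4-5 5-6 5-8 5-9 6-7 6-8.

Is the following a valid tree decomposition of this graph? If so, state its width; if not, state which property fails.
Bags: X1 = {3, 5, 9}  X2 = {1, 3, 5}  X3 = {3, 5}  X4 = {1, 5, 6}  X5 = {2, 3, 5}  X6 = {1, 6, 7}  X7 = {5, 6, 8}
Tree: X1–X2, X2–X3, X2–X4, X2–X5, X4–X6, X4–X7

A tree decomposition must satisfy three properties: every vertex lies in some bag; for every edge, both endpoints lie together in some bag; and for every vertex, the bags containing it form a connected subtree. Here vertex 4 appears in no bag, so the decomposition is invalid.

No — vertex 4 appears in no bag.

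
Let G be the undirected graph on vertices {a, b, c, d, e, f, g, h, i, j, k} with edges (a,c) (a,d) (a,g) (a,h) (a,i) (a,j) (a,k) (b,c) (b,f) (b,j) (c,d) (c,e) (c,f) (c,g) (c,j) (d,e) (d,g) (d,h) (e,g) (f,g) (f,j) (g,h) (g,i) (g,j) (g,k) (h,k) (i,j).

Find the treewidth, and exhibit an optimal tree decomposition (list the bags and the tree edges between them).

The largest bag has 4 vertices, giving width 3; this decomposition certifies tw(G) ≤ 3. Conversely, {a, d, g, h} is a clique of size 4, and the vertices of any clique must share a bag in every tree decomposition; so some bag has ≥ 4 vertices and tw(G) ≥ 3. Hence tw(G) = 3 exactly.

Treewidth 3.
One such decomposition:
Bags: B1 = {a, c, d, g}  B2 = {a, c, g, j}  B3 = {c, d, e, g}  B4 = {a, d, g, h}  B5 = {a, g, h, k}  B6 = {c, f, g, j}  B7 = {b, c, f, j}  B8 = {a, g, i, j}
Tree: B1–B2, B1–B3, B1–B4, B4–B5, B2–B6, B6–B7, B2–B8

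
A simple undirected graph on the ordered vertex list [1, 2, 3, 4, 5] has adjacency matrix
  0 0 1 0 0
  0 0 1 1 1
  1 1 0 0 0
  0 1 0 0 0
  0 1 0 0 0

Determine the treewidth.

A width-1 tree decomposition is:
Bags: B1 = {2, 5}  B2 = {2, 3}  B3 = {1, 3}  B4 = {2, 4}
Tree: B1–B2, B2–B3, B1–B4
Each bag holds 2 vertices, so the decomposition has width 1, which upper-bounds the treewidth. G has an edge, so its treewidth is at least 1. The upper and lower bounds meet at 1, so that is the treewidth.

1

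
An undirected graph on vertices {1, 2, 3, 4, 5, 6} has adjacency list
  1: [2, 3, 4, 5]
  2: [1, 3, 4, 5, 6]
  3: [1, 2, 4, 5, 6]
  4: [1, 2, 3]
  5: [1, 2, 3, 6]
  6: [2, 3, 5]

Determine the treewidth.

3

A width-3 tree decomposition is:
Bags: B1 = {1, 2, 3, 5}  B2 = {1, 2, 3, 4}  B3 = {2, 3, 5, 6}
Tree: B1–B2, B1–B3
Every bag has size at most 4, so the width is 4 − 1 = 3 and tw(G) ≤ 3. For the lower bound, the 4 vertices {1, 2, 3, 4} are pairwise adjacent, and any tree decomposition puts a clique entirely inside one bag — forcing width ≥ 3. Therefore the treewidth is 3.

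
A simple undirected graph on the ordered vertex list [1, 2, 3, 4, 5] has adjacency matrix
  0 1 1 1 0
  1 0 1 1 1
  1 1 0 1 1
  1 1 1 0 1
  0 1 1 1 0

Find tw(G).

A width-3 tree decomposition is:
Bags: B1 = {1, 2, 3, 4}  B2 = {2, 3, 4, 5}
Tree: B1–B2
Each bag holds 4 vertices, so the decomposition has width 3, which upper-bounds the treewidth. For the lower bound, the 4 vertices {1, 2, 3, 4} are pairwise adjacent, and any tree decomposition puts a clique entirely inside one bag — forcing width ≥ 3. Combining the bounds, tw(G) = 3.

3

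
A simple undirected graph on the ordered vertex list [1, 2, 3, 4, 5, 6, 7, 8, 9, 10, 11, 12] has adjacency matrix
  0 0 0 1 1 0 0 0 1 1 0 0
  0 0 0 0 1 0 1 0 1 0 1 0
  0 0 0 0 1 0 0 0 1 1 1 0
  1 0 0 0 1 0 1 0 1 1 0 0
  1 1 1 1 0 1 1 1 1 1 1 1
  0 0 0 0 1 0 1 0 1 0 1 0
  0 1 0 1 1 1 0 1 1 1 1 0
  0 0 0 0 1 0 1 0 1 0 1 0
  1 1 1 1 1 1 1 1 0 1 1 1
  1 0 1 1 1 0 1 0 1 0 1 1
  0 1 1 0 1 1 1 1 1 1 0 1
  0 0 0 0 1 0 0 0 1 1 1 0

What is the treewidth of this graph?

4

A width-4 tree decomposition is:
Bags: B1 = {5, 7, 9, 10, 11}  B2 = {5, 6, 7, 9, 11}  B3 = {4, 5, 7, 9, 10}  B4 = {2, 5, 7, 9, 11}  B5 = {3, 5, 9, 10, 11}  B6 = {1, 4, 5, 9, 10}  B7 = {5, 7, 8, 9, 11}  B8 = {5, 9, 10, 11, 12}
Tree: B1–B2, B1–B3, B1–B4, B1–B5, B3–B6, B2–B7, B5–B8
Every bag has size at most 5, so the width is 5 − 1 = 4 and tw(G) ≤ 4. On the other hand G contains the 5-clique {1, 4, 5, 9, 10}. A clique must lie in a single bag of any decomposition, so no decomposition can have width below 4. The upper and lower bounds meet at 4, so that is the treewidth.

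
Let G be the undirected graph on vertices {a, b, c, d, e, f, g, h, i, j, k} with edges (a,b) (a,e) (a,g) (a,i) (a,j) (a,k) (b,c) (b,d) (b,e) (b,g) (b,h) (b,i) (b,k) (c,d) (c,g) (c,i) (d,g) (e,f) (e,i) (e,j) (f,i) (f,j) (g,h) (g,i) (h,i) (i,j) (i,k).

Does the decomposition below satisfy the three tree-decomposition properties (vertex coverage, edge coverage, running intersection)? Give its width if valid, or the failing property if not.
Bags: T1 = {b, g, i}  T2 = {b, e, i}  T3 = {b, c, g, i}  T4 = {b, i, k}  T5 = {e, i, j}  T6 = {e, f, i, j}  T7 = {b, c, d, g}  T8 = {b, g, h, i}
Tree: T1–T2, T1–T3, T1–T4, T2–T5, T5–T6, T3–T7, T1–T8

No — vertex a appears in no bag.

A tree decomposition must satisfy three properties: every vertex lies in some bag; for every edge, both endpoints lie together in some bag; and for every vertex, the bags containing it form a connected subtree. Here vertex a appears in no bag, so the decomposition is invalid.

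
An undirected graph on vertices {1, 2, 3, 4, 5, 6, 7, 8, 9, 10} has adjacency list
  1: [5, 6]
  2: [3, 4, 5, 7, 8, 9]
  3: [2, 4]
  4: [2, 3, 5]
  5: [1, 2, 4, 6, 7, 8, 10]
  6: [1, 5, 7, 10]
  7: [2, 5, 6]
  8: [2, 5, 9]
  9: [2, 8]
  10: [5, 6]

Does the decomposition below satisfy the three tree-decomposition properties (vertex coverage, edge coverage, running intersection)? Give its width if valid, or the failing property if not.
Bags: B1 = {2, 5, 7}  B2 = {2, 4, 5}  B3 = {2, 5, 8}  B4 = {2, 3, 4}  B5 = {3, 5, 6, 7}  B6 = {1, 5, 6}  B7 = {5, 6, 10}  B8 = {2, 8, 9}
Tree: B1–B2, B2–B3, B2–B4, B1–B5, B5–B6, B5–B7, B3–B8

A tree decomposition must satisfy three properties: every vertex lies in some bag; for every edge, both endpoints lie together in some bag; and for every vertex, the bags containing it form a connected subtree. Here bags containing vertex 3 are not connected in the tree, so the decomposition is invalid.

No — bags containing vertex 3 are not connected in the tree.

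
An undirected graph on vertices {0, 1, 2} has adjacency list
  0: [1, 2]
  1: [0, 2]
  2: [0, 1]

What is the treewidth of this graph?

A width-2 tree decomposition is:
Bags: B1 = {0, 1, 2}
Tree: (single bag)
With just one bag of size 3, the width is 3 − 1 = 2, so tw(G) ≤ 2. Conversely, {0, 1, 2} is a clique of size 3, and the vertices of any clique must share a bag in every tree decomposition; so some bag has ≥ 3 vertices and tw(G) ≥ 2. Therefore the treewidth is 2.

2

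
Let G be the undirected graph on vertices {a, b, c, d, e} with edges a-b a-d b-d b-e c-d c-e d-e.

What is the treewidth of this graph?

A width-2 tree decomposition is:
Bags: B1 = {c, d, e}  B2 = {b, d, e}  B3 = {a, b, d}
Tree: B1–B2, B2–B3
The largest bag has 3 vertices, giving width 2; this decomposition certifies tw(G) ≤ 2. On the other hand G contains the 3-clique {c, d, e}. A clique must lie in a single bag of any decomposition, so no decomposition can have width below 2. Hence tw(G) = 2 exactly.

2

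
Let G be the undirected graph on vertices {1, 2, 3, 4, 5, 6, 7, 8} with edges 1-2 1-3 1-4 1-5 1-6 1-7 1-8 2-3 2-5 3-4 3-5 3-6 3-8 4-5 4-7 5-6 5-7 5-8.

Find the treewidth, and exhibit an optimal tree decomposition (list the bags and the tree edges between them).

Every bag has size at most 4, so the width is 4 − 1 = 3 and tw(G) ≤ 3. For the lower bound, the 4 vertices {1, 3, 5, 8} are pairwise adjacent, and any tree decomposition puts a clique entirely inside one bag — forcing width ≥ 3. Hence tw(G) = 3 exactly.

Treewidth 3.
One such decomposition:
Bags: B1 = {1, 4, 5, 7}  B2 = {1, 3, 4, 5}  B3 = {1, 3, 5, 8}  B4 = {1, 2, 3, 5}  B5 = {1, 3, 5, 6}
Tree: B1–B2, B2–B3, B2–B4, B3–B5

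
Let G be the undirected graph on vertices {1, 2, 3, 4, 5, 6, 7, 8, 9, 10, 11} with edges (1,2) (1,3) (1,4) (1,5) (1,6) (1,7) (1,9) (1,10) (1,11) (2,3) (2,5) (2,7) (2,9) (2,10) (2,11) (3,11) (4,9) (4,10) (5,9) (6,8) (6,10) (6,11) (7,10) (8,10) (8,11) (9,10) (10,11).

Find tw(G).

3

A width-3 tree decomposition is:
Bags: B1 = {1, 2, 9, 10}  B2 = {1, 2, 10, 11}  B3 = {1, 2, 7, 10}  B4 = {1, 2, 5, 9}  B5 = {1, 6, 10, 11}  B6 = {1, 2, 3, 11}  B7 = {6, 8, 10, 11}  B8 = {1, 4, 9, 10}
Tree: B1–B2, B2–B3, B1–B4, B2–B5, B2–B6, B5–B7, B1–B8
Every bag has size at most 4, so the width is 4 − 1 = 3 and tw(G) ≤ 3. For the lower bound, the 4 vertices {6, 8, 10, 11} are pairwise adjacent, and any tree decomposition puts a clique entirely inside one bag — forcing width ≥ 3. Hence tw(G) = 3 exactly.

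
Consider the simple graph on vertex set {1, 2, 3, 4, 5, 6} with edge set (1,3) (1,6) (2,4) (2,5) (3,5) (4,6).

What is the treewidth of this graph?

A width-2 tree decomposition is:
Bags: B1 = {2, 4, 5}  B2 = {4, 5, 6}  B3 = {1, 5, 6}  B4 = {1, 3, 5}
Tree: B1–B2, B2–B3, B3–B4
The largest bag has 3 vertices, giving width 2; this decomposition certifies tw(G) ≤ 2. For the lower bound, G contains the cycle 5–2–4–6–1–3–5, so G is not a forest; only forests have treewidth ≤ 1, hence tw(G) ≥ 2. Combining the bounds, tw(G) = 2.

2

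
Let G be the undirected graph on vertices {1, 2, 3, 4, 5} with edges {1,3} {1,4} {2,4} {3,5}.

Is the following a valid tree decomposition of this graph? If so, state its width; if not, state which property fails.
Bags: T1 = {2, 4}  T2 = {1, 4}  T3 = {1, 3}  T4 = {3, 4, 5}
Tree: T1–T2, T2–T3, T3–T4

No — bags containing vertex 4 are not connected in the tree.

A tree decomposition must satisfy three properties: every vertex lies in some bag; for every edge, both endpoints lie together in some bag; and for every vertex, the bags containing it form a connected subtree. Here bags containing vertex 4 are not connected in the tree, so the decomposition is invalid.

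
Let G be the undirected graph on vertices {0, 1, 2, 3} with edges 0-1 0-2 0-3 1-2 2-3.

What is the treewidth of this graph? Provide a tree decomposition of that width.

Each bag holds 3 vertices, so the decomposition has width 2, which upper-bounds the treewidth. Conversely, {0, 1, 2} is a clique of size 3, and the vertices of any clique must share a bag in every tree decomposition; so some bag has ≥ 3 vertices and tw(G) ≥ 2. Therefore the treewidth is 2.

Treewidth 2.
One such decomposition:
Bags: B1 = {0, 1, 2}  B2 = {0, 2, 3}
Tree: B1–B2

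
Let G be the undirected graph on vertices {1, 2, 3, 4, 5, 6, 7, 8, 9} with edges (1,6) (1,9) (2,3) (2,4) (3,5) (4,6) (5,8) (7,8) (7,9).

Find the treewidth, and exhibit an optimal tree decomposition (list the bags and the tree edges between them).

Every bag has size at most 3, so the width is 3 − 1 = 2 and tw(G) ≤ 2. For the lower bound, G contains the cycle 2–4–6–1–9–7–8–5–3–2, so G is not a forest; only forests have treewidth ≤ 1, hence tw(G) ≥ 2. Hence tw(G) = 2 exactly.

Treewidth 2.
One optimal decomposition is:
Bags: B1 = {2, 4, 6}  B2 = {1, 2, 6}  B3 = {1, 2, 9}  B4 = {2, 7, 9}  B5 = {2, 7, 8}  B6 = {2, 5, 8}  B7 = {2, 3, 5}
Tree: B1–B2, B2–B3, B3–B4, B4–B5, B5–B6, B6–B7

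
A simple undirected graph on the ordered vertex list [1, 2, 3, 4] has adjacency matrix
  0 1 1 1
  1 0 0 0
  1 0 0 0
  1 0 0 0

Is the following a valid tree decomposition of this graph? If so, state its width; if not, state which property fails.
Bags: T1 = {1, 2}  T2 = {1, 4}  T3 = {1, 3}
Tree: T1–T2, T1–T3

Yes; width 1.

Checking the three conditions: (i) the bags cover all of {1, 2, 3, 4}; (ii) for each edge, some bag contains both endpoints; (iii) the bags containing any fixed vertex form a subtree. All hold, so the decomposition is valid with width 2 − 1 = 1.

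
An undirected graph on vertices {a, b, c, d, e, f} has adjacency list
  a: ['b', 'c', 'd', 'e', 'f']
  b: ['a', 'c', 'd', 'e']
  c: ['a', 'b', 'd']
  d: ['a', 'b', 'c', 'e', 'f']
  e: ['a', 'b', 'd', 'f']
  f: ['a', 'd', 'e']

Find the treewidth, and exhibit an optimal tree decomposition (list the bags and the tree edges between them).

Every bag has size at most 4, so the width is 4 − 1 = 3 and tw(G) ≤ 3. Conversely, {a, d, e, f} is a clique of size 4, and the vertices of any clique must share a bag in every tree decomposition; so some bag has ≥ 4 vertices and tw(G) ≥ 3. Combining the bounds, tw(G) = 3.

Treewidth 3.
One optimal decomposition is:
Bags: B1 = {a, b, d, e}  B2 = {a, b, c, d}  B3 = {a, d, e, f}
Tree: B1–B2, B1–B3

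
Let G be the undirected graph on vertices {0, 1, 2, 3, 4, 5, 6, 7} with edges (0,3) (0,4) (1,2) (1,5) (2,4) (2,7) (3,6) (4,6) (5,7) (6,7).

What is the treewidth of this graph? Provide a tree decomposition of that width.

Treewidth 2.
Bags: B1 = {0, 3, 6}  B2 = {0, 4, 6}  B3 = {4, 6, 7}  B4 = {2, 4, 7}  B5 = {2, 5, 7}  B6 = {1, 2, 5}
Tree: B1–B2, B2–B3, B3–B4, B4–B5, B5–B6

The largest bag has 3 vertices, giving width 2; this decomposition certifies tw(G) ≤ 2. The edges 3–0–4–6–3 form a cycle, so G is not a tree and its treewidth is at least 2. Hence tw(G) = 2 exactly.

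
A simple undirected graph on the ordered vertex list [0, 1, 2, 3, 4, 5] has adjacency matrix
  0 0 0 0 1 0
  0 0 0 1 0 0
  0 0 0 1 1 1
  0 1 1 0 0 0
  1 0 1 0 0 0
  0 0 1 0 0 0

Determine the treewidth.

A width-1 tree decomposition is:
Bags: B1 = {2, 3}  B2 = {2, 5}  B3 = {2, 4}  B4 = {1, 3}  B5 = {0, 4}
Tree: B1–B2, B1–B3, B1–B4, B3–B5
Every bag has size at most 2, so the width is 2 − 1 = 1 and tw(G) ≤ 1. Any graph with an edge has treewidth ≥ 1, and G has the edge 2–3. Hence tw(G) = 1 exactly.

1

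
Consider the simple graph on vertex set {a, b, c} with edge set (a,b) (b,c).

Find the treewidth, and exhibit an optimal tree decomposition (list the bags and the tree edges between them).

Every bag has size at most 2, so the width is 2 − 1 = 1 and tw(G) ≤ 1. Any graph with an edge has treewidth ≥ 1, and G has the edge b–a. Combining the bounds, tw(G) = 1.

Treewidth 1.
Bags: B1 = {a, b}  B2 = {b, c}
Tree: B1–B2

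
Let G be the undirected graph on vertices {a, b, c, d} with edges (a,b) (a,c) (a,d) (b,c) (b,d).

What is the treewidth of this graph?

A width-2 tree decomposition is:
Bags: B1 = {a, b, d}  B2 = {a, b, c}
Tree: B1–B2
The largest bag has 3 vertices, giving width 2; this decomposition certifies tw(G) ≤ 2. On the other hand G contains the 3-clique {a, b, d}. A clique must lie in a single bag of any decomposition, so no decomposition can have width below 2. Combining the bounds, tw(G) = 2.

2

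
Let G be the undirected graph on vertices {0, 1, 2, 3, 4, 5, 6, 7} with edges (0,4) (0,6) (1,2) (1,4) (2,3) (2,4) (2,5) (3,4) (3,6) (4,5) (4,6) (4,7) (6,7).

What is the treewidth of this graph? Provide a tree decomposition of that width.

Treewidth 2.
One such decomposition:
Bags: B1 = {3, 4, 6}  B2 = {2, 3, 4}  B3 = {2, 4, 5}  B4 = {0, 4, 6}  B5 = {1, 2, 4}  B6 = {4, 6, 7}
Tree: B1–B2, B2–B3, B1–B4, B3–B5, B1–B6

Each bag holds 3 vertices, so the decomposition has width 2, which upper-bounds the treewidth. On the other hand G contains the 3-clique {0, 4, 6}. A clique must lie in a single bag of any decomposition, so no decomposition can have width below 2. Therefore the treewidth is 2.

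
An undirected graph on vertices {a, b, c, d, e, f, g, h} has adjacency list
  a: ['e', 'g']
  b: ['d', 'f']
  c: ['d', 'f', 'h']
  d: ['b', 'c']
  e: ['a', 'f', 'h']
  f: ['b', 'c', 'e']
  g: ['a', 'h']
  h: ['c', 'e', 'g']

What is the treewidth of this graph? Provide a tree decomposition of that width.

Every bag has size at most 3, so the width is 3 − 1 = 2 and tw(G) ≤ 2. The edges d–b–f–c–d form a cycle, so G is not a tree and its treewidth is at least 2. Therefore the treewidth is 2.

Treewidth 2.
Bags: B1 = {b, c, d}  B2 = {b, c, f}  B3 = {c, f, h}  B4 = {e, f, h}  B5 = {e, g, h}  B6 = {a, e, g}
Tree: B1–B2, B2–B3, B3–B4, B4–B5, B5–B6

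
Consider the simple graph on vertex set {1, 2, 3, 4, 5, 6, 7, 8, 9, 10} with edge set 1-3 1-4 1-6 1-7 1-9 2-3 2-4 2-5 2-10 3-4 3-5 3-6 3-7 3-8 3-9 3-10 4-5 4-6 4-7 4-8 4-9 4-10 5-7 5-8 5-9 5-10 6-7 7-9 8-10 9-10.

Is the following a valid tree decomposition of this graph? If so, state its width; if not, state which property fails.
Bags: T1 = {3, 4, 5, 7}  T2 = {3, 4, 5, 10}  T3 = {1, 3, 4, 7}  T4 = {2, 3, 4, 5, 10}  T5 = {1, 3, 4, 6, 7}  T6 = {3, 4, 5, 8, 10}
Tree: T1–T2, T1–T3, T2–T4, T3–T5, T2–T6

No — vertex 9 appears in no bag.

A tree decomposition must satisfy three properties: every vertex lies in some bag; for every edge, both endpoints lie together in some bag; and for every vertex, the bags containing it form a connected subtree. Here vertex 9 appears in no bag, so the decomposition is invalid.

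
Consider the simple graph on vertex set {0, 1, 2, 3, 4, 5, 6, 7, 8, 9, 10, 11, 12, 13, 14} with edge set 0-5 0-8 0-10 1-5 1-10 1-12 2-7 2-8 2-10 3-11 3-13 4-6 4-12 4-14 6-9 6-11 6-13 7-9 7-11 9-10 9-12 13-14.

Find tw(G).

3

A width-3 tree decomposition is:
Bags: B1 = {0, 1, 5, 8}  B2 = {0, 1, 8, 10}  B3 = {1, 2, 8, 10}  B4 = {1, 2, 10, 12}  B5 = {2, 9, 10, 12}  B6 = {2, 7, 9, 12}  B7 = {4, 7, 9, 12}  B8 = {4, 6, 7, 9}  B9 = {4, 6, 7, 11}  B10 = {4, 6, 11, 14}  B11 = {6, 11, 13, 14}  B12 = {3, 11, 13, 14}
Tree: B1–B2, B2–B3, B3–B4, B4–B5, B5–B6, B6–B7, B7–B8, B8–B9, B9–B10, B10–B11, B11–B12
Each bag holds 4 vertices, so the decomposition has width 3, which upper-bounds the treewidth. For the lower bound: the 4 vertex sets {0,5,8}, {1}, {10}, {2,7,9,12} are disjoint, each induces a connected subgraph, and every pair is joined by at least one edge of G. Contracting each set to a single vertex therefore yields K_{4} as a minor, and since treewidth is minor-monotone, tw(G) ≥ tw(K_{4}) = 3. Therefore the treewidth is 3.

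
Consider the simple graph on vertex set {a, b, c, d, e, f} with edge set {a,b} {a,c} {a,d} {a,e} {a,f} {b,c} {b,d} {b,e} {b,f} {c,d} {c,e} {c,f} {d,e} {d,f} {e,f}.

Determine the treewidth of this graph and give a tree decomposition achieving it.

A single bag containing all 6 vertices is trivially a valid decomposition of width 5. Conversely, {a, b, c, d, e, f} is a clique of size 6, and the vertices of any clique must share a bag in every tree decomposition; so some bag has ≥ 6 vertices and tw(G) ≥ 5. Combining the bounds, tw(G) = 5.

Treewidth 5.
One optimal decomposition is:
Bags: B1 = {a, b, c, d, e, f}
Tree: (single bag)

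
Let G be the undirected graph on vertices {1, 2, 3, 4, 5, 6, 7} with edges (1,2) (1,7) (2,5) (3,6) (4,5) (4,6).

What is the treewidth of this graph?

1

A width-1 tree decomposition is:
Bags: B1 = {1, 7}  B2 = {1, 2}  B3 = {2, 5}  B4 = {4, 5}  B5 = {4, 6}  B6 = {3, 6}
Tree: B1–B2, B2–B3, B3–B4, B4–B5, B5–B6
Every bag has size at most 2, so the width is 2 − 1 = 1 and tw(G) ≤ 1. G has an edge, so its treewidth is at least 1. Combining the bounds, tw(G) = 1.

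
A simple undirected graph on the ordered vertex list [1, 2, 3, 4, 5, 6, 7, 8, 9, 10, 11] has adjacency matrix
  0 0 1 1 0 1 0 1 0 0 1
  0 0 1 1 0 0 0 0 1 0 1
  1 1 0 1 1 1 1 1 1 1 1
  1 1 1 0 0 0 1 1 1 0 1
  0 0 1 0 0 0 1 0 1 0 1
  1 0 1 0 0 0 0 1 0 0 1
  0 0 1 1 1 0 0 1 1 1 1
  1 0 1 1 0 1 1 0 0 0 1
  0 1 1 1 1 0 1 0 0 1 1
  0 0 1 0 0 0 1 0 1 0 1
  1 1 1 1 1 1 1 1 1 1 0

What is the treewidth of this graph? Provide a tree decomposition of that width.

Each bag holds 5 vertices, so the decomposition has width 4, which upper-bounds the treewidth. On the other hand G contains the 5-clique {3, 7, 9, 10, 11}. A clique must lie in a single bag of any decomposition, so no decomposition can have width below 4. Therefore the treewidth is 4.

Treewidth 4.
Bags: B1 = {2, 3, 4, 9, 11}  B2 = {3, 4, 7, 9, 11}  B3 = {3, 4, 7, 8, 11}  B4 = {3, 7, 9, 10, 11}  B5 = {1, 3, 4, 8, 11}  B6 = {3, 5, 7, 9, 11}  B7 = {1, 3, 6, 8, 11}
Tree: B1–B2, B2–B3, B2–B4, B3–B5, B4–B6, B5–B7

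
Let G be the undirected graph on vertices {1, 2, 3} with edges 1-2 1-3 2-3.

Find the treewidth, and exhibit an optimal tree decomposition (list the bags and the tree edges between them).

Treewidth 2.
One optimal decomposition is:
Bags: B1 = {1, 2, 3}
Tree: (single bag)

A single bag containing all 3 vertices is trivially a valid decomposition of width 2. Conversely, {1, 2, 3} is a clique of size 3, and the vertices of any clique must share a bag in every tree decomposition; so some bag has ≥ 3 vertices and tw(G) ≥ 2. Hence tw(G) = 2 exactly.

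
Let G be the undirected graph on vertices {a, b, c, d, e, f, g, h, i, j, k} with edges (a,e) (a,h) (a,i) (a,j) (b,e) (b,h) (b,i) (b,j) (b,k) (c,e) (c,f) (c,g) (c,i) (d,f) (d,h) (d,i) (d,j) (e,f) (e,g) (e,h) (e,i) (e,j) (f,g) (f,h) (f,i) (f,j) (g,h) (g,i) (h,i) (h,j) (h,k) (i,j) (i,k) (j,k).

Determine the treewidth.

A width-4 tree decomposition is:
Bags: B1 = {a, e, h, i, j}  B2 = {e, f, h, i, j}  B3 = {e, f, g, h, i}  B4 = {d, f, h, i, j}  B5 = {c, e, f, g, i}  B6 = {b, e, h, i, j}  B7 = {b, h, i, j, k}
Tree: B1–B2, B2–B3, B2–B4, B3–B5, B1–B6, B6–B7
Every bag has size at most 5, so the width is 5 − 1 = 4 and tw(G) ≤ 4. For the lower bound, the 5 vertices {e, f, g, h, i} are pairwise adjacent, and any tree decomposition puts a clique entirely inside one bag — forcing width ≥ 4. The upper and lower bounds meet at 4, so that is the treewidth.

4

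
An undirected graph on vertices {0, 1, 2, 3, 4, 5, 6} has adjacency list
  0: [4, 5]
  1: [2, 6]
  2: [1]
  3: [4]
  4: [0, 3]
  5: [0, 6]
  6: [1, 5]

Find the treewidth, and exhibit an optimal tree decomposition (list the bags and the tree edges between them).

Treewidth 1.
One such decomposition:
Bags: B1 = {1, 2}  B2 = {1, 6}  B3 = {5, 6}  B4 = {0, 5}  B5 = {0, 4}  B6 = {3, 4}
Tree: B1–B2, B2–B3, B3–B4, B4–B5, B5–B6

The largest bag has 2 vertices, giving width 1; this decomposition certifies tw(G) ≤ 1. G has an edge, so its treewidth is at least 1. Therefore the treewidth is 1.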